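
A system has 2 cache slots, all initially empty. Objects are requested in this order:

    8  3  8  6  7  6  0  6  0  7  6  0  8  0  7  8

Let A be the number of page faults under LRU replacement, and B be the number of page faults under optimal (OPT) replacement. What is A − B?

2

Under LRU: F F . F F . F . . F F F F . F F → 11 faults.
Under OPT: F F . F F . F . . F . F F . F . → 9 faults.
A − B = 11 − 9 = 2.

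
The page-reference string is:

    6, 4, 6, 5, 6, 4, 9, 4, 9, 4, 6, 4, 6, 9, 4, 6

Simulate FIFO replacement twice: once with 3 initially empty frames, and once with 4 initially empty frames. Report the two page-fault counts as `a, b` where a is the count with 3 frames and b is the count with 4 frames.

6, 4

3 frames: F F . F . . F . . . F F . . . . → 6 faults.
4 frames: F F . F . . F . . . . . . . . . → 4 faults.
4 < 6: adding a frame reduced faults, as is typical.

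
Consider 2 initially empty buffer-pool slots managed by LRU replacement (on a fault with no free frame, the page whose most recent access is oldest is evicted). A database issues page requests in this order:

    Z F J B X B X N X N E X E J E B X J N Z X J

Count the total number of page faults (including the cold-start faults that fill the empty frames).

16

Z → fault, frames [Z]
F → fault, frames [Z, F]
J → fault, evict Z, frames [F, J]
B → fault, evict F, frames [J, B]
X → fault, evict J, frames [B, X]
B → hit
X → hit
N → fault, evict B, frames [X, N]
X → hit
N → hit
E → fault, evict X, frames [N, E]
X → fault, evict N, frames [E, X]
E → hit
J → fault, evict X, frames [E, J]
E → hit
B → fault, evict J, frames [E, B]
X → fault, evict E, frames [B, X]
J → fault, evict B, frames [X, J]
N → fault, evict X, frames [J, N]
Z → fault, evict J, frames [N, Z]
X → fault, evict N, frames [Z, X]
J → fault, evict Z, frames [X, J]
Page faults: 16.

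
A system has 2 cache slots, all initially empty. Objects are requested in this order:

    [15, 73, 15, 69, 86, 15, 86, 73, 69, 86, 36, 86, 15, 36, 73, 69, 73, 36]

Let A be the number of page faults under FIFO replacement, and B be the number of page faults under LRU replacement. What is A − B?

Under FIFO: F F . F F F . F F F F . F . F F . F → 13 faults.
Under LRU: F F . F F F . F F F F . F F F F . F → 14 faults.
A − B = 13 − 14 = -1.

-1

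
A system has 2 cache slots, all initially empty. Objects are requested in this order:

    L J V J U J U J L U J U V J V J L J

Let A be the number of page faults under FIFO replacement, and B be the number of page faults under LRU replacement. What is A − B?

Under FIFO: F F F . F F . . F F F . F . . . F F → 11 faults.
Under LRU: F F F . F . . . F F F . F F . . F . → 10 faults.
A − B = 11 − 10 = 1.

1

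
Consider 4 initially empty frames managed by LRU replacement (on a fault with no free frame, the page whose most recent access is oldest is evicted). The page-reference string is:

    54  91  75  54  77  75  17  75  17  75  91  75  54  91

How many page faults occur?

7

54: miss, frames (54)
91: miss, frames (54 91)
75: miss, frames (54 91 75)
54: hit
77: miss, frames (91 75 54 77)
75: hit
17: miss, evict 91, frames (54 77 75 17)
75: hit
17: hit
75: hit
91: miss, evict 54, frames (77 17 75 91)
75: hit
54: miss, evict 77, frames (17 91 75 54)
91: hit
Page faults: 7.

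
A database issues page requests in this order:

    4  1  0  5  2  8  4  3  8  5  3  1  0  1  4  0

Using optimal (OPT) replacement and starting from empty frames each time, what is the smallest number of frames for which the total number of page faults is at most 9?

f=1: 16 faults
f=2: 11 faults
f=3: 10 faults
f=4: 9 faults
f=5: 8 faults
f=6: 7 faults
f=7: 7 faults
Smallest f with faults ≤ 9 is 4.

4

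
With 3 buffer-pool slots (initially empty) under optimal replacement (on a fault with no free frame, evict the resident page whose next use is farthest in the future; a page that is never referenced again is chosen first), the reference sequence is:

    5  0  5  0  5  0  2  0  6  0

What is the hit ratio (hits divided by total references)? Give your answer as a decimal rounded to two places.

5 → miss, frames {5}
0 → miss, frames {5,0}
5 → hit
0 → hit
5 → hit
0 → hit
2 → miss, frames {5,0,2}
0 → hit
6 → miss, evict 2, frames {5,0,6}
0 → hit
Hits: 6 of 10 references → 6/10 = 0.6000.

0.60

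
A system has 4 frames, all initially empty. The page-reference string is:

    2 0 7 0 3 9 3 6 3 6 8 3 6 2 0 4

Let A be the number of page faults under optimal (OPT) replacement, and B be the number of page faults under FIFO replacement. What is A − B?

-1

Under OPT: F F F . F F . F . . F . . . F F → 9 faults.
Under FIFO: F F F . F F . F . . F . . F F F → 10 faults.
A − B = 9 − 10 = -1.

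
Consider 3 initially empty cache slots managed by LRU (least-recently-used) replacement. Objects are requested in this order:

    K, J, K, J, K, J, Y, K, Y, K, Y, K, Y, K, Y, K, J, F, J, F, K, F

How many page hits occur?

18

K → miss, frames (K)
J → miss, frames (K J)
K → hit
J → hit
K → hit
J → hit
Y → miss, frames (K J Y)
K → hit
Y → hit
K → hit
Y → hit
K → hit
Y → hit
K → hit
Y → hit
K → hit
J → hit
F → miss, evict Y, frames (K J F)
J → hit
F → hit
K → hit
F → hit
Hits: 18.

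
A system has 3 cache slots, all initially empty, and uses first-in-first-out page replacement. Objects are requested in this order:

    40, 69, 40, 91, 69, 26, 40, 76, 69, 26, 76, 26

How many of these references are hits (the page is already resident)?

40 -> miss, frames (40)
69 -> miss, frames (40 69)
40 -> hit
91 -> miss, frames (40 69 91)
69 -> hit
26 -> miss, evict 40, frames (69 91 26)
40 -> miss, evict 69, frames (91 26 40)
76 -> miss, evict 91, frames (26 40 76)
69 -> miss, evict 26, frames (40 76 69)
26 -> miss, evict 40, frames (76 69 26)
76 -> hit
26 -> hit
Hits: 4.

4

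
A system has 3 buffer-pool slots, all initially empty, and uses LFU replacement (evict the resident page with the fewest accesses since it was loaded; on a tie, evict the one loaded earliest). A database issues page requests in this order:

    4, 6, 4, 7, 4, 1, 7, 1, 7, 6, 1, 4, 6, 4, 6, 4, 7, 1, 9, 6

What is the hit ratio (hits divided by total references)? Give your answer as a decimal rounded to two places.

0.50

4 → miss, frames (4)
6 → miss, frames (4 6)
4 → hit
7 → miss, frames (4 6 7)
4 → hit
1 → miss, evict 6, frames (4 7 1)
7 → hit
1 → hit
7 → hit
6 → miss, evict 1, frames (4 7 6)
1 → miss, evict 6, frames (4 7 1)
4 → hit
6 → miss, evict 1, frames (4 7 6)
4 → hit
6 → hit
4 → hit
7 → hit
1 → miss, evict 6, frames (4 7 1)
9 → miss, evict 1, frames (4 7 9)
6 → miss, evict 9, frames (4 7 6)
Hits: 10 of 20 references → 10/20 = 0.5000.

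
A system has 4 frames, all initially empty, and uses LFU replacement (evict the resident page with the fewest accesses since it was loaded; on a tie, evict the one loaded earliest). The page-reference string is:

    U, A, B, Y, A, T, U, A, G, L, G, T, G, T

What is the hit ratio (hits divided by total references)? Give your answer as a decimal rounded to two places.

U: miss, frames (U)
A: miss, frames (U A)
B: miss, frames (U A B)
Y: miss, frames (U A B Y)
A: hit
T: miss, evict U, frames (A B Y T)
U: miss, evict B, frames (A Y T U)
A: hit
G: miss, evict Y, frames (A T U G)
L: miss, evict T, frames (A U G L)
G: hit
T: miss, evict U, frames (A G L T)
G: hit
T: hit
Hits: 5 of 14 references → 5/14 = 0.3571.

0.36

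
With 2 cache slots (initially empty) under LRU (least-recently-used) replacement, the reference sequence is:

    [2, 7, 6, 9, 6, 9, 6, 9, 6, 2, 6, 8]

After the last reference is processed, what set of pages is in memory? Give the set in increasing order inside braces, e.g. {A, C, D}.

2: miss, frames {2}
7: miss, frames {2,7}
6: miss, evict 2, frames {7,6}
9: miss, evict 7, frames {6,9}
6: hit
9: hit
6: hit
9: hit
6: hit
2: miss, evict 9, frames {6,2}
6: hit
8: miss, evict 2, frames {6,8}

{6, 8}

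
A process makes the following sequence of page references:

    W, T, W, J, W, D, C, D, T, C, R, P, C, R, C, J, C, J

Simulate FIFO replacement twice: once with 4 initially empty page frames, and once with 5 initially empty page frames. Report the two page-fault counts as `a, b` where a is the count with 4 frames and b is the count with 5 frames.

4 frames: F F . F . F F . . . F F . . . F . . → 8 faults.
5 frames: F F . F . F F . . . F F . . . . . . → 7 faults.
7 < 8: adding a frame reduced faults, as is typical.

8, 7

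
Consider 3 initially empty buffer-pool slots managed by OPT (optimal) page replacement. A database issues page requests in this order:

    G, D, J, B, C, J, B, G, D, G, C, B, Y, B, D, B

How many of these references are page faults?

9

G: miss, frames {G}
D: miss, frames {G,D}
J: miss, frames {G,D,J}
B: miss, evict D, frames {G,J,B}
C: miss, evict G, frames {J,B,C}
J: hit
B: hit
G: miss, evict J, frames {B,C,G}
D: miss, evict B, frames {C,G,D}
G: hit
C: hit
B: miss, evict G, frames {C,D,B}
Y: miss, evict C, frames {D,B,Y}
B: hit
D: hit
B: hit
Page faults: 9.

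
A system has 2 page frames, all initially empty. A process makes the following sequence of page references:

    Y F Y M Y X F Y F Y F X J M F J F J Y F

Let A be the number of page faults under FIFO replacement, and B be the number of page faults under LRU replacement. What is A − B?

Under FIFO: F F . F F F F F . . . F F F F F . . F F → 14 faults.
Under LRU: F F . F . F F F . . . F F F F F . . F F → 13 faults.
A − B = 14 − 13 = 1.

1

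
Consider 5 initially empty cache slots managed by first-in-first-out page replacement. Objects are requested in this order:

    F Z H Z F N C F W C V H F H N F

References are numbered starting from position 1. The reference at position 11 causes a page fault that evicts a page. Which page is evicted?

Z

pos 1: F → miss, frames [F]
pos 2: Z → miss, frames [F, Z]
pos 3: H → miss, frames [F, Z, H]
pos 4: Z → hit
pos 5: F → hit
pos 6: N → miss, frames [F, Z, H, N]
pos 7: C → miss, frames [F, Z, H, N, C]
pos 8: F → hit
pos 9: W → miss, evict F, frames [Z, H, N, C, W]
pos 10: C → hit
pos 11: V → miss, evict Z, frames [H, N, C, W, V]
At position 11, page Z is evicted.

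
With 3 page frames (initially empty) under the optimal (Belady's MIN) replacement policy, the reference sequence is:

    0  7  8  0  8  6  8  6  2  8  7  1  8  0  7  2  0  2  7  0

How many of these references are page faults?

8

0 → miss, frames [0]
7 → miss, frames [0, 7]
8 → miss, frames [0, 7, 8]
0 → hit
8 → hit
6 → miss, evict 0, frames [7, 8, 6]
8 → hit
6 → hit
2 → miss, evict 6, frames [7, 8, 2]
8 → hit
7 → hit
1 → miss, evict 2, frames [7, 8, 1]
8 → hit
0 → miss, evict 1, frames [7, 8, 0]
7 → hit
2 → miss, evict 8, frames [7, 0, 2]
0 → hit
2 → hit
7 → hit
0 → hit
Page faults: 8.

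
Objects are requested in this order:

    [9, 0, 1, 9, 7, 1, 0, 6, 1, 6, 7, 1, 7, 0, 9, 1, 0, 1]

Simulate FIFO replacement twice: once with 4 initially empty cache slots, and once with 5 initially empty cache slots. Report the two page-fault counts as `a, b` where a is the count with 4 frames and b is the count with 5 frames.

8, 5

4 frames: F F F . F . . F . . . . . . F . F F → 8 faults.
5 frames: F F F . F . . F . . . . . . . . . . → 5 faults.
5 < 8: adding a frame reduced faults, as is typical.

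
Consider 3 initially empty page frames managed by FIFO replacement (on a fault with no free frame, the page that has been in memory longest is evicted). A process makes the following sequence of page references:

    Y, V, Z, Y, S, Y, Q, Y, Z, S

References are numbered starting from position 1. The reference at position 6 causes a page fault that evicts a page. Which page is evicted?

V

pos 1: Y -> fault, frames [Y]
pos 2: V -> fault, frames [Y, V]
pos 3: Z -> fault, frames [Y, V, Z]
pos 4: Y -> hit
pos 5: S -> fault, evict Y, frames [V, Z, S]
pos 6: Y -> fault, evict V, frames [Z, S, Y]
At position 6, page V is evicted.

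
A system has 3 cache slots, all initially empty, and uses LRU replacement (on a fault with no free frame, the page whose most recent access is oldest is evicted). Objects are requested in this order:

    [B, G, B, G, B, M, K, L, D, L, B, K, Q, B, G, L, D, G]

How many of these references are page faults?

12

B: fault, frames (B)
G: fault, frames (B G)
B: hit
G: hit
B: hit
M: fault, frames (G B M)
K: fault, evict G, frames (B M K)
L: fault, evict B, frames (M K L)
D: fault, evict M, frames (K L D)
L: hit
B: fault, evict K, frames (D L B)
K: fault, evict D, frames (L B K)
Q: fault, evict L, frames (B K Q)
B: hit
G: fault, evict K, frames (Q B G)
L: fault, evict Q, frames (B G L)
D: fault, evict B, frames (G L D)
G: hit
Page faults: 12.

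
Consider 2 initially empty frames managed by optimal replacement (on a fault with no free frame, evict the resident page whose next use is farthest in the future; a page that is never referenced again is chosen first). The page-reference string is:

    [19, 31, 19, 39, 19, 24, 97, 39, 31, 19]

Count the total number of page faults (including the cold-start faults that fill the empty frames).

7

19 -> miss, frames [19]
31 -> miss, frames [19, 31]
19 -> hit
39 -> miss, evict 31, frames [19, 39]
19 -> hit
24 -> miss, evict 19, frames [39, 24]
97 -> miss, evict 24, frames [39, 97]
39 -> hit
31 -> miss, evict 97, frames [39, 31]
19 -> miss, evict 31, frames [39, 19]
Page faults: 7.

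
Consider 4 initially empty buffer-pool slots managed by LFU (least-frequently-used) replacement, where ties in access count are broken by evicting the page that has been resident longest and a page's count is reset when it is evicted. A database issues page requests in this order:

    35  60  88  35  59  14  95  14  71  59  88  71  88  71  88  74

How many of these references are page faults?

11

35 → miss, frames {35}
60 → miss, frames {35,60}
88 → miss, frames {35,60,88}
35 → hit
59 → miss, frames {35,60,88,59}
14 → miss, evict 60, frames {35,88,59,14}
95 → miss, evict 88, frames {35,59,14,95}
14 → hit
71 → miss, evict 59, frames {35,14,95,71}
59 → miss, evict 95, frames {35,14,71,59}
88 → miss, evict 71, frames {35,14,59,88}
71 → miss, evict 59, frames {35,14,88,71}
88 → hit
71 → hit
88 → hit
74 → miss, evict 35, frames {14,88,71,74}
Page faults: 11.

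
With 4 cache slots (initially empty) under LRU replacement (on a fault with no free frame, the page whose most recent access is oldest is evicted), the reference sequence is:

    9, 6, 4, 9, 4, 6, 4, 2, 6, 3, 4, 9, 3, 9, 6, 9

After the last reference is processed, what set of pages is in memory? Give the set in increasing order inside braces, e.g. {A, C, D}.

9: fault, frames [9]
6: fault, frames [9, 6]
4: fault, frames [9, 6, 4]
9: hit
4: hit
6: hit
4: hit
2: fault, frames [9, 6, 4, 2]
6: hit
3: fault, evict 9, frames [4, 2, 6, 3]
4: hit
9: fault, evict 2, frames [6, 3, 4, 9]
3: hit
9: hit
6: hit
9: hit

{3, 4, 6, 9}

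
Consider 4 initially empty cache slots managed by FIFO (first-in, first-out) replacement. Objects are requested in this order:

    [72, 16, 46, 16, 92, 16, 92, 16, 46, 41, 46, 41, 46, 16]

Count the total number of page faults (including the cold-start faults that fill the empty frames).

72 → miss, frames {72}
16 → miss, frames {72,16}
46 → miss, frames {72,16,46}
16 → hit
92 → miss, frames {72,16,46,92}
16 → hit
92 → hit
16 → hit
46 → hit
41 → miss, evict 72, frames {16,46,92,41}
46 → hit
41 → hit
46 → hit
16 → hit
Page faults: 5.

5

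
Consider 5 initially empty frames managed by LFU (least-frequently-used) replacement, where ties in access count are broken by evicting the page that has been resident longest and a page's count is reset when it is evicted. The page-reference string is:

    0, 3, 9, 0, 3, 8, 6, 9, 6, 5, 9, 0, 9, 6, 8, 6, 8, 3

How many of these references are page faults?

0: miss, frames {0}
3: miss, frames {0,3}
9: miss, frames {0,3,9}
0: hit
3: hit
8: miss, frames {0,3,9,8}
6: miss, frames {0,3,9,8,6}
9: hit
6: hit
5: miss, evict 8, frames {0,3,9,6,5}
9: hit
0: hit
9: hit
6: hit
8: miss, evict 5, frames {0,3,9,6,8}
6: hit
8: hit
3: hit
Page faults: 7.

7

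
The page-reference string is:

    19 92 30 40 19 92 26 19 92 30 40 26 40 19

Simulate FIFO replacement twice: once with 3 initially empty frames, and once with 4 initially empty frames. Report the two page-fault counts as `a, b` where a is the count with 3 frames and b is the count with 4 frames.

10, 11

3 frames: F F F F F F F . . F F . . F → 10 faults.
4 frames: F F F F . . F F F F F F . F → 11 faults.
11 > 10: adding a frame increased faults — Belady's anomaly.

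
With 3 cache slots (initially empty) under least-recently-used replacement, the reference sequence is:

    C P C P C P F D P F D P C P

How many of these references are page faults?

C → fault, frames (C)
P → fault, frames (C P)
C → hit
P → hit
C → hit
P → hit
F → fault, frames (C P F)
D → fault, evict C, frames (P F D)
P → hit
F → hit
D → hit
P → hit
C → fault, evict F, frames (D P C)
P → hit
Page faults: 5.

5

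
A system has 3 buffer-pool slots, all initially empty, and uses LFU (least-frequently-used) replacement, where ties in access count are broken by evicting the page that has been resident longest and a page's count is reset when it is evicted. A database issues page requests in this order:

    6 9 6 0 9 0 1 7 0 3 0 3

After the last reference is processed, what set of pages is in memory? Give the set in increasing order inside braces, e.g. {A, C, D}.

{0, 3, 9}

6: miss, frames [6]
9: miss, frames [6, 9]
6: hit
0: miss, frames [6, 9, 0]
9: hit
0: hit
1: miss, evict 6, frames [9, 0, 1]
7: miss, evict 1, frames [9, 0, 7]
0: hit
3: miss, evict 7, frames [9, 0, 3]
0: hit
3: hit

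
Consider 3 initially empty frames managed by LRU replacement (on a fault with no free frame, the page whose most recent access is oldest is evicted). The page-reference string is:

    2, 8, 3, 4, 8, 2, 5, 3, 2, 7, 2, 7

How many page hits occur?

4

2 -> fault, frames (2)
8 -> fault, frames (2 8)
3 -> fault, frames (2 8 3)
4 -> fault, evict 2, frames (8 3 4)
8 -> hit
2 -> fault, evict 3, frames (4 8 2)
5 -> fault, evict 4, frames (8 2 5)
3 -> fault, evict 8, frames (2 5 3)
2 -> hit
7 -> fault, evict 5, frames (3 2 7)
2 -> hit
7 -> hit
Hits: 4.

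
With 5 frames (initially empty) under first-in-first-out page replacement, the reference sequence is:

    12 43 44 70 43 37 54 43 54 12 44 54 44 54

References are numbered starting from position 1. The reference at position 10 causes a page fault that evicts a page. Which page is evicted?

43

pos 1: 12 -> miss, frames [12]
pos 2: 43 -> miss, frames [12, 43]
pos 3: 44 -> miss, frames [12, 43, 44]
pos 4: 70 -> miss, frames [12, 43, 44, 70]
pos 5: 43 -> hit
pos 6: 37 -> miss, frames [12, 43, 44, 70, 37]
pos 7: 54 -> miss, evict 12, frames [43, 44, 70, 37, 54]
pos 8: 43 -> hit
pos 9: 54 -> hit
pos 10: 12 -> miss, evict 43, frames [44, 70, 37, 54, 12]
At position 10, page 43 is evicted.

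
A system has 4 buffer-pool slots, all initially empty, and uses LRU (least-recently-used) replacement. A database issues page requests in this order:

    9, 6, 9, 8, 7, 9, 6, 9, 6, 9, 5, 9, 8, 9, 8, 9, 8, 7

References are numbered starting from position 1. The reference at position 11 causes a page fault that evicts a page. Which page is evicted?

8

pos 1: 9 -> miss, frames (9)
pos 2: 6 -> miss, frames (9 6)
pos 3: 9 -> hit
pos 4: 8 -> miss, frames (6 9 8)
pos 5: 7 -> miss, frames (6 9 8 7)
pos 6: 9 -> hit
pos 7: 6 -> hit
pos 8: 9 -> hit
pos 9: 6 -> hit
pos 10: 9 -> hit
pos 11: 5 -> miss, evict 8, frames (7 6 9 5)
At position 11, page 8 is evicted.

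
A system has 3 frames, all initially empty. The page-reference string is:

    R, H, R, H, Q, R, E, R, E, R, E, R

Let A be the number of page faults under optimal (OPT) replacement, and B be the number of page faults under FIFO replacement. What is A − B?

Under OPT: F F . . F . F . . . . . → 4 faults.
Under FIFO: F F . . F . F F . . . . → 5 faults.
A − B = 4 − 5 = -1.

-1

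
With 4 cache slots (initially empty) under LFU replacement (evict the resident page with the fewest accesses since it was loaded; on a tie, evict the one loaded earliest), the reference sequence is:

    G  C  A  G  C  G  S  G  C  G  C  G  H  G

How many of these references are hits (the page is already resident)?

G -> miss, frames {G}
C -> miss, frames {G,C}
A -> miss, frames {G,C,A}
G -> hit
C -> hit
G -> hit
S -> miss, frames {G,C,A,S}
G -> hit
C -> hit
G -> hit
C -> hit
G -> hit
H -> miss, evict A, frames {G,C,S,H}
G -> hit
Hits: 9.

9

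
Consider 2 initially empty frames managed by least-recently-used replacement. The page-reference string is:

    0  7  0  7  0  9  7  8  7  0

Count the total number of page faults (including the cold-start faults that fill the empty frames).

0 → miss, frames (0)
7 → miss, frames (0 7)
0 → hit
7 → hit
0 → hit
9 → miss, evict 7, frames (0 9)
7 → miss, evict 0, frames (9 7)
8 → miss, evict 9, frames (7 8)
7 → hit
0 → miss, evict 8, frames (7 0)
Page faults: 6.

6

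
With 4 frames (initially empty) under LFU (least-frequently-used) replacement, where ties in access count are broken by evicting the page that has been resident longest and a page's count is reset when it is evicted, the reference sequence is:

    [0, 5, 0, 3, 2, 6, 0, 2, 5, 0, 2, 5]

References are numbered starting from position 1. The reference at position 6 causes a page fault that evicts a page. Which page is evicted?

5

pos 1: 0 -> miss, frames (0)
pos 2: 5 -> miss, frames (0 5)
pos 3: 0 -> hit
pos 4: 3 -> miss, frames (0 5 3)
pos 5: 2 -> miss, frames (0 5 3 2)
pos 6: 6 -> miss, evict 5, frames (0 3 2 6)
At position 6, page 5 is evicted.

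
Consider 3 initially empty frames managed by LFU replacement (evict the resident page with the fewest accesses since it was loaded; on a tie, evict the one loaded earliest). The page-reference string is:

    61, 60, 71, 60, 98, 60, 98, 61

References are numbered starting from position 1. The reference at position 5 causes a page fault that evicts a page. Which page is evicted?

61

pos 1: 61: fault, frames {61}
pos 2: 60: fault, frames {61,60}
pos 3: 71: fault, frames {61,60,71}
pos 4: 60: hit
pos 5: 98: fault, evict 61, frames {60,71,98}
At position 5, page 61 is evicted.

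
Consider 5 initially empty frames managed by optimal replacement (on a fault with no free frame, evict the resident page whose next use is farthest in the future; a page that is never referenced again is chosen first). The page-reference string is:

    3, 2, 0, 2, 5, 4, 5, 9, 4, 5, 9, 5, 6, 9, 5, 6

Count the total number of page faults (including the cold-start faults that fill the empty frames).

3: fault, frames (3)
2: fault, frames (3 2)
0: fault, frames (3 2 0)
2: hit
5: fault, frames (3 2 0 5)
4: fault, frames (3 2 0 5 4)
5: hit
9: fault, evict 0, frames (3 2 5 4 9)
4: hit
5: hit
9: hit
5: hit
6: fault, evict 4, frames (3 2 5 9 6)
9: hit
5: hit
6: hit
Page faults: 7.

7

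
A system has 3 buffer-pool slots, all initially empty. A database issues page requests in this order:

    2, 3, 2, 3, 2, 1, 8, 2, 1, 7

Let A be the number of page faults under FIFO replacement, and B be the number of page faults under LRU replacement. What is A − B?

Under FIFO: F F . . . F F F . F → 6 faults.
Under LRU: F F . . . F F . . F → 5 faults.
A − B = 6 − 5 = 1.

1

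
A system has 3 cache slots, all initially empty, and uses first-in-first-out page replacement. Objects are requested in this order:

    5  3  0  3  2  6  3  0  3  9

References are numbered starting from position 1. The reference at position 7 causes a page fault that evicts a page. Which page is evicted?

pos 1: 5 -> miss, frames [5]
pos 2: 3 -> miss, frames [5, 3]
pos 3: 0 -> miss, frames [5, 3, 0]
pos 4: 3 -> hit
pos 5: 2 -> miss, evict 5, frames [3, 0, 2]
pos 6: 6 -> miss, evict 3, frames [0, 2, 6]
pos 7: 3 -> miss, evict 0, frames [2, 6, 3]
At position 7, page 0 is evicted.

0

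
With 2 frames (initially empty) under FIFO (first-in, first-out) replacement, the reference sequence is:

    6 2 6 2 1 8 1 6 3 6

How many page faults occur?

6: fault, frames {6}
2: fault, frames {6,2}
6: hit
2: hit
1: fault, evict 6, frames {2,1}
8: fault, evict 2, frames {1,8}
1: hit
6: fault, evict 1, frames {8,6}
3: fault, evict 8, frames {6,3}
6: hit
Page faults: 6.

6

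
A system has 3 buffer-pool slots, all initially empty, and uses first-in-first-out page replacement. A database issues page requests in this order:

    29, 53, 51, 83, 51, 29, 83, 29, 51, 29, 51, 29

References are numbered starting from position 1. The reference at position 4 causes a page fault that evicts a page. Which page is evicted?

29

pos 1: 29 -> miss, frames (29)
pos 2: 53 -> miss, frames (29 53)
pos 3: 51 -> miss, frames (29 53 51)
pos 4: 83 -> miss, evict 29, frames (53 51 83)
At position 4, page 29 is evicted.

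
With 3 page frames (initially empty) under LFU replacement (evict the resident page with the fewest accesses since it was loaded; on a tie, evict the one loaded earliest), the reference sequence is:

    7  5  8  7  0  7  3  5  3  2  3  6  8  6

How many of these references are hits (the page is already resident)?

7 -> fault, frames [7]
5 -> fault, frames [7, 5]
8 -> fault, frames [7, 5, 8]
7 -> hit
0 -> fault, evict 5, frames [7, 8, 0]
7 -> hit
3 -> fault, evict 8, frames [7, 0, 3]
5 -> fault, evict 0, frames [7, 3, 5]
3 -> hit
2 -> fault, evict 5, frames [7, 3, 2]
3 -> hit
6 -> fault, evict 2, frames [7, 3, 6]
8 -> fault, evict 6, frames [7, 3, 8]
6 -> fault, evict 8, frames [7, 3, 6]
Hits: 4.

4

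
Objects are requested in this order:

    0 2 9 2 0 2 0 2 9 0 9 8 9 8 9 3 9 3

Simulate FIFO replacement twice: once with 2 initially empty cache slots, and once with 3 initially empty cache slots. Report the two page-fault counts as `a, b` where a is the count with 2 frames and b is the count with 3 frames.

2 frames: F F F . F F . . F F . F F . . F . . → 10 faults.
3 frames: F F F . . . . . . . . F . . . F . . → 5 faults.
5 < 10: adding a frame reduced faults, as is typical.

10, 5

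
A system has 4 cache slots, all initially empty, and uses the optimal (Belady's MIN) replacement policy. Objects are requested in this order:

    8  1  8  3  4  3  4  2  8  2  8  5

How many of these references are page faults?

6

8: fault, frames [8]
1: fault, frames [8, 1]
8: hit
3: fault, frames [8, 1, 3]
4: fault, frames [8, 1, 3, 4]
3: hit
4: hit
2: fault, evict 4, frames [8, 1, 3, 2]
8: hit
2: hit
8: hit
5: fault, evict 2, frames [8, 1, 3, 5]
Page faults: 6.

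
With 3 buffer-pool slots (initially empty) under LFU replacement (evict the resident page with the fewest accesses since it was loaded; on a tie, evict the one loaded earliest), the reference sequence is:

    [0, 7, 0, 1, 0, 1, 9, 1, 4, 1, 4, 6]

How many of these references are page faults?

0: fault, frames {0}
7: fault, frames {0,7}
0: hit
1: fault, frames {0,7,1}
0: hit
1: hit
9: fault, evict 7, frames {0,1,9}
1: hit
4: fault, evict 9, frames {0,1,4}
1: hit
4: hit
6: fault, evict 4, frames {0,1,6}
Page faults: 6.

6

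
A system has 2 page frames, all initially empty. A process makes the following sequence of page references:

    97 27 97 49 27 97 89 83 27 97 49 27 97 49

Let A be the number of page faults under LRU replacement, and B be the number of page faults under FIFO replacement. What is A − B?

Under LRU: F F . F F F F F F F F F F F → 13 faults.
Under FIFO: F F . F . F F F F F F F F F → 12 faults.
A − B = 13 − 12 = 1.

1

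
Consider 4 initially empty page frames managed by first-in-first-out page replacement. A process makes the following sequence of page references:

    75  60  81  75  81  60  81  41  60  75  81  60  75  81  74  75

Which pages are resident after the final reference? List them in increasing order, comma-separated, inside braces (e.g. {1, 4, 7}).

75 → fault, frames (75)
60 → fault, frames (75 60)
81 → fault, frames (75 60 81)
75 → hit
81 → hit
60 → hit
81 → hit
41 → fault, frames (75 60 81 41)
60 → hit
75 → hit
81 → hit
60 → hit
75 → hit
81 → hit
74 → fault, evict 75, frames (60 81 41 74)
75 → fault, evict 60, frames (81 41 74 75)

{41, 74, 75, 81}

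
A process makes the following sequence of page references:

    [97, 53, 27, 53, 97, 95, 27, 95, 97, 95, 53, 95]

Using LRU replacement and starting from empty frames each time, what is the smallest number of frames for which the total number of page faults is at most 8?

f=1: 12 faults
f=2: 8 faults
f=3: 6 faults
f=4: 4 faults
Smallest f with faults ≤ 8 is 2.

2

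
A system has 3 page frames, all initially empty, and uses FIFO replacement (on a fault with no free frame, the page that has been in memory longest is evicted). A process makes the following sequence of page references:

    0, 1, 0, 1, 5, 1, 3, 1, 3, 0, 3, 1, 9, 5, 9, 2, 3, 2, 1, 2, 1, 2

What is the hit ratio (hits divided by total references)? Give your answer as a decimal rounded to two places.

0.50

0: miss, frames [0]
1: miss, frames [0, 1]
0: hit
1: hit
5: miss, frames [0, 1, 5]
1: hit
3: miss, evict 0, frames [1, 5, 3]
1: hit
3: hit
0: miss, evict 1, frames [5, 3, 0]
3: hit
1: miss, evict 5, frames [3, 0, 1]
9: miss, evict 3, frames [0, 1, 9]
5: miss, evict 0, frames [1, 9, 5]
9: hit
2: miss, evict 1, frames [9, 5, 2]
3: miss, evict 9, frames [5, 2, 3]
2: hit
1: miss, evict 5, frames [2, 3, 1]
2: hit
1: hit
2: hit
Hits: 11 of 22 references → 11/22 = 0.5000.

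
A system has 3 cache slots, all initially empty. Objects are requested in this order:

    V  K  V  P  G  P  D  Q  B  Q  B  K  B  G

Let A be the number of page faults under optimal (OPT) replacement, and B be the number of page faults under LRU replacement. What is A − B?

-1

Under OPT: F F . F F . F F F . . . . F → 8 faults.
Under LRU: F F . F F . F F F . . F . F → 9 faults.
A − B = 8 − 9 = -1.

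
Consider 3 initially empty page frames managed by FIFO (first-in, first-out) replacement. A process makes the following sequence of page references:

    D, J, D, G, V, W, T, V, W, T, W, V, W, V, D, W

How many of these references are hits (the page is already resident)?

9

D: fault, frames {D}
J: fault, frames {D,J}
D: hit
G: fault, frames {D,J,G}
V: fault, evict D, frames {J,G,V}
W: fault, evict J, frames {G,V,W}
T: fault, evict G, frames {V,W,T}
V: hit
W: hit
T: hit
W: hit
V: hit
W: hit
V: hit
D: fault, evict V, frames {W,T,D}
W: hit
Hits: 9.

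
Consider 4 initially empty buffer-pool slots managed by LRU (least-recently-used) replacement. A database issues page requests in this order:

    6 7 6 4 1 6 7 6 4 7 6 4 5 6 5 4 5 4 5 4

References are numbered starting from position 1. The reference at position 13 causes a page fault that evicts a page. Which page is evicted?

1

pos 1: 6: fault, frames (6)
pos 2: 7: fault, frames (6 7)
pos 3: 6: hit
pos 4: 4: fault, frames (7 6 4)
pos 5: 1: fault, frames (7 6 4 1)
pos 6: 6: hit
pos 7: 7: hit
pos 8: 6: hit
pos 9: 4: hit
pos 10: 7: hit
pos 11: 6: hit
pos 12: 4: hit
pos 13: 5: fault, evict 1, frames (7 6 4 5)
At position 13, page 1 is evicted.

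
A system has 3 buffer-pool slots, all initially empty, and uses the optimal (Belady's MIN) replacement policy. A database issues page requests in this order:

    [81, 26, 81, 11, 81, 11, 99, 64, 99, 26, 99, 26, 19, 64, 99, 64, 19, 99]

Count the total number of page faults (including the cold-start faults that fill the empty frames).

6

81: fault, frames [81]
26: fault, frames [81, 26]
81: hit
11: fault, frames [81, 26, 11]
81: hit
11: hit
99: fault, evict 11, frames [81, 26, 99]
64: fault, evict 81, frames [26, 99, 64]
99: hit
26: hit
99: hit
26: hit
19: fault, evict 26, frames [99, 64, 19]
64: hit
99: hit
64: hit
19: hit
99: hit
Page faults: 6.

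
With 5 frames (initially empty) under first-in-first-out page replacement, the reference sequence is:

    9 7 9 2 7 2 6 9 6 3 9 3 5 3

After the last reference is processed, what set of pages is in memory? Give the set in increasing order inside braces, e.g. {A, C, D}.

{2, 3, 5, 6, 7}

9 → fault, frames (9)
7 → fault, frames (9 7)
9 → hit
2 → fault, frames (9 7 2)
7 → hit
2 → hit
6 → fault, frames (9 7 2 6)
9 → hit
6 → hit
3 → fault, frames (9 7 2 6 3)
9 → hit
3 → hit
5 → fault, evict 9, frames (7 2 6 3 5)
3 → hit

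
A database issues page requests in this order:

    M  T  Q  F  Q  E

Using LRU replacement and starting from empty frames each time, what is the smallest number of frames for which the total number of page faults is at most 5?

f=1: 6 faults
f=2: 5 faults
f=3: 5 faults
f=4: 5 faults
f=5: 5 faults
Smallest f with faults ≤ 5 is 2.

2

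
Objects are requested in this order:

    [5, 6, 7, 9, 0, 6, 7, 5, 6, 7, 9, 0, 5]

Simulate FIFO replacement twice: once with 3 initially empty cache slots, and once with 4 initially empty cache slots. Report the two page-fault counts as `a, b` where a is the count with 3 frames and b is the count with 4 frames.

3 frames: F F F F F F F F . . F F . → 10 faults.
4 frames: F F F F F . . F F F F F F → 11 faults.
11 > 10: adding a frame increased faults — Belady's anomaly.

10, 11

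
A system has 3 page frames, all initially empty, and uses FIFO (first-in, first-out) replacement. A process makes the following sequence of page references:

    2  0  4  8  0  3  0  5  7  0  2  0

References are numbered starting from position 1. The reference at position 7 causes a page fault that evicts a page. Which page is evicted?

4

pos 1: 2 -> fault, frames {2}
pos 2: 0 -> fault, frames {2,0}
pos 3: 4 -> fault, frames {2,0,4}
pos 4: 8 -> fault, evict 2, frames {0,4,8}
pos 5: 0 -> hit
pos 6: 3 -> fault, evict 0, frames {4,8,3}
pos 7: 0 -> fault, evict 4, frames {8,3,0}
At position 7, page 4 is evicted.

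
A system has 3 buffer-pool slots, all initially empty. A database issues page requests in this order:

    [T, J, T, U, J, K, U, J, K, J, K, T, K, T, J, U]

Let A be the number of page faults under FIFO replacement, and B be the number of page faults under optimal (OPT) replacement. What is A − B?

1

Under FIFO: F F . F . F . . . . . F . . F F → 7 faults.
Under OPT: F F . F . F . . . . . F . . . F → 6 faults.
A − B = 7 − 6 = 1.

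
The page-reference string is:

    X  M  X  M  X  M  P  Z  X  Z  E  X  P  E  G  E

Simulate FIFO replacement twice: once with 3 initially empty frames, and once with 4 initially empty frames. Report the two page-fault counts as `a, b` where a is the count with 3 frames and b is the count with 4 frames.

8, 7

3 frames: F F . . . . F F F . F . F . F . → 8 faults.
4 frames: F F . . . . F F . . F F . . F . → 7 faults.
7 < 8: adding a frame reduced faults, as is typical.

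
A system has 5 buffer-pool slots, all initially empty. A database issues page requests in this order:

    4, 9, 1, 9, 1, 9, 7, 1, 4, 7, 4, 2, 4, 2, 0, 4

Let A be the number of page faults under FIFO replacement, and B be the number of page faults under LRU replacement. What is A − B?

Under FIFO: F F F . . . F . . . . F . . F F → 7 faults.
Under LRU: F F F . . . F . . . . F . . F . → 6 faults.
A − B = 7 − 6 = 1.

1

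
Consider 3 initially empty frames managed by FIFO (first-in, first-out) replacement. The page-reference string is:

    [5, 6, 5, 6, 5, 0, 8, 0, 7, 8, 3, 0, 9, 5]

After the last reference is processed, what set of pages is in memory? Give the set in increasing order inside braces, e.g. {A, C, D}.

{0, 5, 9}

5 -> fault, frames {5}
6 -> fault, frames {5,6}
5 -> hit
6 -> hit
5 -> hit
0 -> fault, frames {5,6,0}
8 -> fault, evict 5, frames {6,0,8}
0 -> hit
7 -> fault, evict 6, frames {0,8,7}
8 -> hit
3 -> fault, evict 0, frames {8,7,3}
0 -> fault, evict 8, frames {7,3,0}
9 -> fault, evict 7, frames {3,0,9}
5 -> fault, evict 3, frames {0,9,5}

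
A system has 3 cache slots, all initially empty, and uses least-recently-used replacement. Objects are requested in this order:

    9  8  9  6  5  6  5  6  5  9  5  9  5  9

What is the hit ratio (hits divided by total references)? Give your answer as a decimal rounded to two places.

9: miss, frames (9)
8: miss, frames (9 8)
9: hit
6: miss, frames (8 9 6)
5: miss, evict 8, frames (9 6 5)
6: hit
5: hit
6: hit
5: hit
9: hit
5: hit
9: hit
5: hit
9: hit
Hits: 10 of 14 references → 10/14 = 0.7143.

0.71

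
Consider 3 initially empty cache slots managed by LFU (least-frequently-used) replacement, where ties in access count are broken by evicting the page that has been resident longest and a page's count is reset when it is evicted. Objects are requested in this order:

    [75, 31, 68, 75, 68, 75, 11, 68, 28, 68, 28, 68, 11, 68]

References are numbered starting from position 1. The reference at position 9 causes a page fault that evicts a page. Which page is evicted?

11

pos 1: 75 → miss, frames (75)
pos 2: 31 → miss, frames (75 31)
pos 3: 68 → miss, frames (75 31 68)
pos 4: 75 → hit
pos 5: 68 → hit
pos 6: 75 → hit
pos 7: 11 → miss, evict 31, frames (75 68 11)
pos 8: 68 → hit
pos 9: 28 → miss, evict 11, frames (75 68 28)
At position 9, page 11 is evicted.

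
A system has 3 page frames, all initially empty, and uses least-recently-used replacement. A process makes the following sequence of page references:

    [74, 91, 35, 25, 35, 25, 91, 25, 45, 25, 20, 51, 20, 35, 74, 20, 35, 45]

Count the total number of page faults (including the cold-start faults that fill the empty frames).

74: miss, frames {74}
91: miss, frames {74,91}
35: miss, frames {74,91,35}
25: miss, evict 74, frames {91,35,25}
35: hit
25: hit
91: hit
25: hit
45: miss, evict 35, frames {91,25,45}
25: hit
20: miss, evict 91, frames {45,25,20}
51: miss, evict 45, frames {25,20,51}
20: hit
35: miss, evict 25, frames {51,20,35}
74: miss, evict 51, frames {20,35,74}
20: hit
35: hit
45: miss, evict 74, frames {20,35,45}
Page faults: 10.

10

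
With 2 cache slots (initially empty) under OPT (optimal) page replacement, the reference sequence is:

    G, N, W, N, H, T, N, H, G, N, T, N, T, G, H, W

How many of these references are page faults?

G: fault, frames [G]
N: fault, frames [G, N]
W: fault, evict G, frames [N, W]
N: hit
H: fault, evict W, frames [N, H]
T: fault, evict H, frames [N, T]
N: hit
H: fault, evict T, frames [N, H]
G: fault, evict H, frames [N, G]
N: hit
T: fault, evict G, frames [N, T]
N: hit
T: hit
G: fault, evict T, frames [N, G]
H: fault, evict G, frames [N, H]
W: fault, evict H, frames [N, W]
Page faults: 11.

11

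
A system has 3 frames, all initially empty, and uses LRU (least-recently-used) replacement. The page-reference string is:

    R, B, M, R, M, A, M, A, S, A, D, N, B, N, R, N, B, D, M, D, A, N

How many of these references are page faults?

13

R -> fault, frames [R]
B -> fault, frames [R, B]
M -> fault, frames [R, B, M]
R -> hit
M -> hit
A -> fault, evict B, frames [R, M, A]
M -> hit
A -> hit
S -> fault, evict R, frames [M, A, S]
A -> hit
D -> fault, evict M, frames [S, A, D]
N -> fault, evict S, frames [A, D, N]
B -> fault, evict A, frames [D, N, B]
N -> hit
R -> fault, evict D, frames [B, N, R]
N -> hit
B -> hit
D -> fault, evict R, frames [N, B, D]
M -> fault, evict N, frames [B, D, M]
D -> hit
A -> fault, evict B, frames [M, D, A]
N -> fault, evict M, frames [D, A, N]
Page faults: 13.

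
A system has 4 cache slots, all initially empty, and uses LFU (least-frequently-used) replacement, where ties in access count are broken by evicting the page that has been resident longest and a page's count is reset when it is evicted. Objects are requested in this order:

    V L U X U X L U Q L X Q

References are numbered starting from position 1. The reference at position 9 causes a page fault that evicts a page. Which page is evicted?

pos 1: V -> miss, frames [V]
pos 2: L -> miss, frames [V, L]
pos 3: U -> miss, frames [V, L, U]
pos 4: X -> miss, frames [V, L, U, X]
pos 5: U -> hit
pos 6: X -> hit
pos 7: L -> hit
pos 8: U -> hit
pos 9: Q -> miss, evict V, frames [L, U, X, Q]
At position 9, page V is evicted.

V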